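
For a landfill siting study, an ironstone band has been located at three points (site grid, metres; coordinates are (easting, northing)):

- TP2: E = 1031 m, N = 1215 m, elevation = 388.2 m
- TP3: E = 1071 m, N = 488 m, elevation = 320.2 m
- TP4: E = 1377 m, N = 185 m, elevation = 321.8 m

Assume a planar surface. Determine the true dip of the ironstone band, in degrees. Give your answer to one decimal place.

8.2°

Two edge vectors: TP2→TP3 = (40, -727, -68), TP2→TP4 = (346, -1030, -66.4).
Normal n = (TP2→TP3) × (TP2→TP4) = (-21767.2, -20872, 210342).
So ∂z/∂E = −n_x/n_z = 0.10348 and ∂z/∂N = −n_y/n_z = 0.09923.
Gradient magnitude |∇z| = √(a² + b²) = √(0.01071 + 0.00985) = 0.14337.
True dip = arctan(0.14337) = 8.2°, dipping toward SW (azimuth ≈ 226°).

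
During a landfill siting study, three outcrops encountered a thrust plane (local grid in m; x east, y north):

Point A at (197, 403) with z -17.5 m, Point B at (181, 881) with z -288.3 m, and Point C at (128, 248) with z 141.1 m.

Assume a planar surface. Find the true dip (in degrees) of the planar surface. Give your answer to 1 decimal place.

48.4°

Let the plane be z = a·x + b·y + c.
Point B−Point A: −16a + 478b = −270.8;  Point C−Point A: −69a − 155b = 158.6.
Solving gives a = −0.95417, b = −0.59847.
Gradient magnitude |∇z| = √(a² + b²) = √(0.91044 + 0.35816) = 1.12632.
True dip = arctan(1.12632) = 48.4°, dipping toward ENE (azimuth ≈ 058°).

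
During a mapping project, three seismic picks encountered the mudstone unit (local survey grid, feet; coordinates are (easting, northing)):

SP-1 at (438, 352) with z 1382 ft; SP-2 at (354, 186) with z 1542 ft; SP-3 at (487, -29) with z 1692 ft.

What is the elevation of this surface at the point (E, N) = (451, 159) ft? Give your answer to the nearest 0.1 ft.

Two edge vectors: SP-1→SP-2 = (-84, -166, 160), SP-1→SP-3 = (49, -381, 310).
Normal n = (SP-1→SP-2) × (SP-1→SP-3) = (9500, 33880, 40138).
So ∂z/∂E = −n_x/n_z = −0.23668 and ∂z/∂N = −n_y/n_z = −0.84409.
Intercept c from SP-1: 1382 + 103.67 + 297.12 = 1782.79.
At (451, 159): z = −106.7 − 134.2 + 1782.79 = 1541.8 ft.

1541.8 ft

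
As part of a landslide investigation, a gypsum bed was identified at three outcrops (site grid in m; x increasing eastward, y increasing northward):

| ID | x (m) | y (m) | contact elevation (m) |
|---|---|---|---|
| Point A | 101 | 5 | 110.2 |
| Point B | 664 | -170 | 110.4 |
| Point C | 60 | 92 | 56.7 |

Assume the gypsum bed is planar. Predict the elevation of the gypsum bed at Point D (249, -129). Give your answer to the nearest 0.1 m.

173.6 m

Two edge vectors: Point A→Point B = (563, -175, 0.2), Point A→Point C = (-41, 87, -53.5).
Normal n = (Point A→Point B) × (Point A→Point C) = (9345.1, 30112.3, 41806).
So ∂z/∂x = −n_x/n_z = −0.22353 and ∂z/∂y = −n_y/n_z = −0.72029.
Intercept c from Point A: 110.2 + 22.58 + 3.60 = 136.38.
At (249, -129): z = −55.7 + 92.9 + 136.38 = 173.6 m.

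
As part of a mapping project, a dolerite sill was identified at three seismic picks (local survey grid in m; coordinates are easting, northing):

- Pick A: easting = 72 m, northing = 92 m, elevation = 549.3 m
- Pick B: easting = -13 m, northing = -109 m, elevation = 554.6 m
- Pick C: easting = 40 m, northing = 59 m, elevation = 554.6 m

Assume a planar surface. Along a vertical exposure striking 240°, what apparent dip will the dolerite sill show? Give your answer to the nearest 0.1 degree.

Two edge vectors: Pick A→Pick B = (-85, -201, 5.3), Pick A→Pick C = (-32, -33, 5.3).
Normal n = (Pick A→Pick B) × (Pick A→Pick C) = (-890.4, 280.9, -3627).
So ∂z/∂easting = −n_x/n_z = −0.24549 and ∂z/∂northing = −n_y/n_z = 0.07745.
Unit vector along 240° is (sin 240°, cos 240°) = (-0.8660, -0.5000).
Slope in that direction = a·(-0.8660) + b·(-0.5000) = 0.17388.
Apparent dip = arctan|0.17388| = 9.9° (true dip is 14.4°, so apparent ≤ true as expected).

9.9°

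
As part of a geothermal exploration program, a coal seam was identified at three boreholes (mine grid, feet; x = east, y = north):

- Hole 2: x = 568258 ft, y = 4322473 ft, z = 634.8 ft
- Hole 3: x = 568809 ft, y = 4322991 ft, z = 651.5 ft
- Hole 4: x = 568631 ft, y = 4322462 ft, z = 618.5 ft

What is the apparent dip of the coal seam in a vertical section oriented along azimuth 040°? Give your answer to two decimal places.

1.82°

Let the plane be z = a·x + b·y + c.
Hole 3−Hole 2: 551a + 518b = 16.7;  Hole 4−Hole 2: 373a − 11b = −16.3.
Solving gives a = −0.04145, b = 0.07633.
Unit vector along 040° is (sin 40°, cos 40°) = (0.6428, 0.7660).
Slope in that direction = a·(0.6428) + b·(0.7660) = 0.03183.
Apparent dip = arctan|0.03183| = 1.82° (true dip is 5.0°, so apparent ≤ true as expected).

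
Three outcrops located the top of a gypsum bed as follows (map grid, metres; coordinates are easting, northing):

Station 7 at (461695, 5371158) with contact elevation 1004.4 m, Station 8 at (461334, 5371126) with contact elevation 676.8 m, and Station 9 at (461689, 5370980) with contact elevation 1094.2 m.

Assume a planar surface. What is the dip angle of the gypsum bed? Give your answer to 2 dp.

47.61°

Let the plane be z = a·easting + b·northing + c.
Station 8−Station 7: −361a − 32b = −327.6;  Station 9−Station 7: −6a − 178b = 89.8.
Solving gives a = 0.95505, b = −0.53669.
Gradient magnitude |∇z| = √(a² + b²) = √(0.91213 + 0.28803) = 1.09552.
True dip = arctan(1.09552) = 47.61°, dipping toward WNW (azimuth ≈ 299°).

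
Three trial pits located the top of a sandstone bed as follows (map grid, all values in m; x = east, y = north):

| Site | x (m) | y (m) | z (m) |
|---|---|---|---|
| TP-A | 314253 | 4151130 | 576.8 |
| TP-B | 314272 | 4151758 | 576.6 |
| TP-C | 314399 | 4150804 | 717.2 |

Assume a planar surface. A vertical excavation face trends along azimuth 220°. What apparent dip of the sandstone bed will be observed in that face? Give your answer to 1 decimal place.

29.1°

Let the plane be z = a·x + b·y + c.
TP-B−TP-A: 19a + 628b = −0.2;  TP-C−TP-A: 146a − 326b = 140.4.
Solving gives a = 0.90012, b = −0.02755.
Unit vector along 220° is (sin 220°, cos 220°) = (-0.6428, -0.7660).
Slope in that direction = a·(-0.6428) + b·(-0.7660) = −0.55748.
Apparent dip = arctan|0.55748| = 29.1° (true dip is 42.0°, so apparent ≤ true as expected).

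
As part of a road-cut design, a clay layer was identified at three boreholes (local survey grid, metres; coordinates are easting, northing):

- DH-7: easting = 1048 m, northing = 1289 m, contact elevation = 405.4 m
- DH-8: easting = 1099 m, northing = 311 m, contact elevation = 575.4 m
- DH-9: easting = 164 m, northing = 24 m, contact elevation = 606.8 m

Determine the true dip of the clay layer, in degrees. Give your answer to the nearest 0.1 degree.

9.9°

Two edge vectors: DH-7→DH-8 = (51, -978, 170), DH-7→DH-9 = (-884, -1265, 201.4).
Normal n = (DH-7→DH-8) × (DH-7→DH-9) = (18080.8, -160551.4, -929067).
So ∂z/∂easting = −n_x/n_z = 0.01946 and ∂z/∂northing = −n_y/n_z = −0.17281.
Gradient magnitude |∇z| = √(a² + b²) = √(0.00038 + 0.02986) = 0.17390.
True dip = arctan(0.17390) = 9.9°, dipping toward N (azimuth ≈ 354°).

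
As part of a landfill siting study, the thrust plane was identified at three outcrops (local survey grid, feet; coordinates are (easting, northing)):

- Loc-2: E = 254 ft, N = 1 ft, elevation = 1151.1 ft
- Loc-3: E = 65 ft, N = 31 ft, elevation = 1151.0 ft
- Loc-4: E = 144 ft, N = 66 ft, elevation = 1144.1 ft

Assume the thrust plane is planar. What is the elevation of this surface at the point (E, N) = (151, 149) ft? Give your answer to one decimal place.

1131.8 ft

Let the plane be z = a·E + b·N + c.
Loc-3−Loc-2: −189a + 30b = −0.1;  Loc-4−Loc-2: −110a + 65b = −7.
Solving gives a = −0.02265, b = −0.14602.
Then c = 1151.1 − a·254 − b·1 = 1157.00.
At (151, 149): z = −3.4 − 21.8 + 1157.00 = 1131.8 ft.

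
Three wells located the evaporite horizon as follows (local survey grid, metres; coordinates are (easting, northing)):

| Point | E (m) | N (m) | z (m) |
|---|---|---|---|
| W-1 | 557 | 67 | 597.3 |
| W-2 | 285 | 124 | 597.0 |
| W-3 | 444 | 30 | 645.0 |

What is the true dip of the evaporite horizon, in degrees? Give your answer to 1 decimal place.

Let the plane be z = a·E + b·N + c.
W-2−W-1: −272a + 57b = −0.3;  W-3−W-1: −113a − 37b = 47.7.
Solving gives a = −0.16406, b = −0.78814.
Gradient magnitude |∇z| = √(a² + b²) = √(0.02692 + 0.62117) = 0.80504.
True dip = arctan(0.80504) = 38.8°, dipping toward NNE (azimuth ≈ 012°).

38.8°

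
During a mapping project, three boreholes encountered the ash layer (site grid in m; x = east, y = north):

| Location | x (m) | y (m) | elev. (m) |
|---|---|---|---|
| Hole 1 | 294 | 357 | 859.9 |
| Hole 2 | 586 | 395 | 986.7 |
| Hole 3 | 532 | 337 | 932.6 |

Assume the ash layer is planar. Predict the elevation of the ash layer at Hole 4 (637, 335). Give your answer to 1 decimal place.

968.8 m

Two edge vectors: Hole 1→Hole 2 = (292, 38, 126.8), Hole 1→Hole 3 = (238, -20, 72.7).
Normal n = (Hole 1→Hole 2) × (Hole 1→Hole 3) = (5298.6, 8950, -14884).
So ∂z/∂x = −n_x/n_z = 0.35599 and ∂z/∂y = −n_y/n_z = 0.60132.
Intercept c from Hole 1: 859.9 − 104.66 − 214.67 = 540.57.
At (637, 335): z = 226.8 + 201.4 + 540.57 = 968.8 m.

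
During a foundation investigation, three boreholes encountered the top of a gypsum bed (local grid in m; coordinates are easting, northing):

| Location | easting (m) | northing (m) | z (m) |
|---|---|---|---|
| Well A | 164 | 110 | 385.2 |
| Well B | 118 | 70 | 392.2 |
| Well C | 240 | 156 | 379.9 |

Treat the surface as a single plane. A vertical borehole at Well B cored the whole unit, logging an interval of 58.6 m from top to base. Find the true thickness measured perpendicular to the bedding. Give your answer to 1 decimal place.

Let the plane be z = a·easting + b·northing + c.
Well B−Well A: −46a − 40b = 7;  Well C−Well A: 76a + 46b = −5.3.
Solving gives a = 0.11905, b = −0.31190.
|∇z| = √(a²+b²) = 0.33385, so dip δ = arctan(0.33385) = 18.46°.
True thickness = vertical thickness × cos δ = 58.6 × cos 18.46° = 55.6 m.

55.6 m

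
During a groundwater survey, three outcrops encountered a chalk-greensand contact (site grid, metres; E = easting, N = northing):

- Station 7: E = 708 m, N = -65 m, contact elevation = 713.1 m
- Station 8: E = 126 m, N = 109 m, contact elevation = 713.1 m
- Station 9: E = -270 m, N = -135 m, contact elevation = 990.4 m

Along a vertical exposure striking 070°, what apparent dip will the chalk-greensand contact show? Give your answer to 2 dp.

Let the plane be z = a·E + b·N + c.
Station 8−Station 7: −582a + 174b = 0;  Station 9−Station 7: −978a − 70b = 277.3.
Solving gives a = −0.22877, b = −0.76519.
Unit vector along 070° is (sin 70°, cos 70°) = (0.9397, 0.3420).
Slope in that direction = a·(0.9397) + b·(0.3420) = −0.47668.
Apparent dip = arctan|0.47668| = 25.49° (true dip is 38.6°, so apparent ≤ true as expected).

25.49°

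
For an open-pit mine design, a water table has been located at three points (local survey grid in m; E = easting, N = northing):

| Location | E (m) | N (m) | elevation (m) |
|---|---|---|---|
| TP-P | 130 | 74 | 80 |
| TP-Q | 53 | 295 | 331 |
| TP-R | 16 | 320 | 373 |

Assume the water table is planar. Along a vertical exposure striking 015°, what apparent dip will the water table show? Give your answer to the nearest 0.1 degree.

39.0°

Let the plane be z = a·E + b·N + c.
TP-Q−TP-P: −77a + 221b = 251;  TP-R−TP-P: −114a + 246b = 293.
Solving gives a = −0.48097, b = 0.96817.
Unit vector along 015° is (sin 15°, cos 15°) = (0.2588, 0.9659).
Slope in that direction = a·(0.2588) + b·(0.9659) = 0.81070.
Apparent dip = arctan|0.81070| = 39.0° (true dip is 47.2°, so apparent ≤ true as expected).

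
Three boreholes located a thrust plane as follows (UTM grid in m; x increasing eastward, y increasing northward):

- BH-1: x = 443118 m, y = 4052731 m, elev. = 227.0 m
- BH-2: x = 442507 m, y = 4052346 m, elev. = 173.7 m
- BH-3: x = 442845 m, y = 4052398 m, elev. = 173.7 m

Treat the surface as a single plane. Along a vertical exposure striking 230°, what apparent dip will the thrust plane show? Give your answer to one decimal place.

5.5°

Two edge vectors: BH-1→BH-2 = (-611, -385, -53.3), BH-1→BH-3 = (-273, -333, -53.3).
Normal n = (BH-1→BH-2) × (BH-1→BH-3) = (2771.6, -18015.4, 98358).
So ∂z/∂x = −n_x/n_z = −0.02818 and ∂z/∂y = −n_y/n_z = 0.18316.
Unit vector along 230° is (sin 230°, cos 230°) = (-0.7660, -0.6428).
Slope in that direction = a·(-0.7660) + b·(-0.6428) = −0.09615.
Apparent dip = arctan|0.09615| = 5.5° (true dip is 10.5°, so apparent ≤ true as expected).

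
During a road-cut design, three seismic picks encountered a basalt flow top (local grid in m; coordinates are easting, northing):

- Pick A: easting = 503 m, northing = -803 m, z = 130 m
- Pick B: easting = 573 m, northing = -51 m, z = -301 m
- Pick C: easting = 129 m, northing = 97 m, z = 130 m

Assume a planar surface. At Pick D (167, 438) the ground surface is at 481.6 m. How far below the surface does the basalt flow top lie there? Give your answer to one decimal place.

Let the plane be z = a·easting + b·northing + c.
Pick B−Pick A: 70a + 752b = −431;  Pick C−Pick A: −374a + 900b = 0.
Solving gives a = −1.12680, b = −0.46825.
Then c = 130 − a·503 − b·-803 = 320.78.
At (167, 438): z_contact = −188.18 − 205.09 + 320.78 = -72.49 m.
Depth below ground = 481.6 − (-72.49) = 554.1 m.

554.1 m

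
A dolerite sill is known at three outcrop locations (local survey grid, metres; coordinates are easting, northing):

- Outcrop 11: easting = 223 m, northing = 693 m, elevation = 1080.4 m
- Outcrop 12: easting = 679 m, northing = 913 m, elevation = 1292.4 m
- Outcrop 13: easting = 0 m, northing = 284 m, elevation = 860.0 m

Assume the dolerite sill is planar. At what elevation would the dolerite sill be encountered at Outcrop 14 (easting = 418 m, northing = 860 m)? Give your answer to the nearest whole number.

Two edge vectors: Outcrop 11→Outcrop 12 = (456, 220, 212), Outcrop 11→Outcrop 13 = (-223, -409, -220.4).
Normal n = (Outcrop 11→Outcrop 12) × (Outcrop 11→Outcrop 13) = (38220, 53226.4, -137444).
So ∂z/∂easting = −n_x/n_z = 0.27808 and ∂z/∂northing = −n_y/n_z = 0.38726.
Intercept c from Outcrop 11: 1080.4 − 62.01 − 268.37 = 750.02.
At (418, 860): z = 116.2 + 333.0 + 750.02 = 1199.3 m.

1199 m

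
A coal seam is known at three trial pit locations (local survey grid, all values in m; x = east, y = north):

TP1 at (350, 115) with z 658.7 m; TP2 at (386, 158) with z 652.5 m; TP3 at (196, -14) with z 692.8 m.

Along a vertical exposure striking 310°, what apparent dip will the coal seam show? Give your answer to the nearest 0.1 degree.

19.1°

Two edge vectors: TP1→TP2 = (36, 43, -6.2), TP1→TP3 = (-154, -129, 34.1).
Normal n = (TP1→TP2) × (TP1→TP3) = (666.5, -272.8, 1978).
So ∂z/∂x = −n_x/n_z = −0.33696 and ∂z/∂y = −n_y/n_z = 0.13792.
Unit vector along 310° is (sin 310°, cos 310°) = (-0.7660, 0.6428).
Slope in that direction = a·(-0.7660) + b·(0.6428) = 0.34678.
Apparent dip = arctan|0.34678| = 19.1° (true dip is 20.0°, so apparent ≤ true as expected).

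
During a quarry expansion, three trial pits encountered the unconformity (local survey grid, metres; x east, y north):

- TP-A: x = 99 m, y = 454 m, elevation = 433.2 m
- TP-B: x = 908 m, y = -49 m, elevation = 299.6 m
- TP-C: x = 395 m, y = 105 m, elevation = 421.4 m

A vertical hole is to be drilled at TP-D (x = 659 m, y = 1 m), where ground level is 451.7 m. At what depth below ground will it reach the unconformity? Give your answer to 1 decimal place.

87.4 m

Two edge vectors: TP-A→TP-B = (809, -503, -133.6), TP-A→TP-C = (296, -349, -11.8).
Normal n = (TP-A→TP-B) × (TP-A→TP-C) = (-40691, -29999.4, -133453).
So ∂z/∂x = −n_x/n_z = −0.30491 and ∂z/∂y = −n_y/n_z = −0.22479.
Intercept c from TP-A: 433.2 + 30.19 + 102.06 = 565.44.
At (659, 1): z_contact = −200.93 − 0.22 + 565.44 = 364.28 m.
Depth below ground = 451.7 − 364.28 = 87.4 m.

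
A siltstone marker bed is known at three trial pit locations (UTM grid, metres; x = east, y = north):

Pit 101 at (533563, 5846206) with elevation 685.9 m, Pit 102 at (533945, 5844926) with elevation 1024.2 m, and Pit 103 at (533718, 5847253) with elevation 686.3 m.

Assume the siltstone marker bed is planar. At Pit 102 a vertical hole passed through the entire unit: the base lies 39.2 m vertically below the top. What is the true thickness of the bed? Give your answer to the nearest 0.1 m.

Let the plane be z = a·x + b·y + c.
Pit 102−Pit 101: 382a − 1280b = 338.3;  Pit 103−Pit 101: 155a + 1047b = 0.4.
Solving gives a = 0.59281, b = −0.08738.
|∇z| = √(a²+b²) = 0.59922, so dip δ = arctan(0.59922) = 30.93°.
True thickness = vertical thickness × cos δ = 39.2 × cos 30.93° = 33.6 m.

33.6 m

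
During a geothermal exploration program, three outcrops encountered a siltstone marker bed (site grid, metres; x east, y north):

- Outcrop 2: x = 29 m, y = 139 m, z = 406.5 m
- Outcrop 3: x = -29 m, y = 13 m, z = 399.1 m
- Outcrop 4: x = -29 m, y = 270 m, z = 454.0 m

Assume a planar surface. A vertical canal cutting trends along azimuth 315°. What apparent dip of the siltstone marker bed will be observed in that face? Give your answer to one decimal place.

Let the plane be z = a·x + b·y + c.
Outcrop 3−Outcrop 2: −58a − 126b = −7.4;  Outcrop 4−Outcrop 2: −58a + 131b = 47.5.
Solving gives a = −0.33648, b = 0.21362.
Unit vector along 315° is (sin 315°, cos 315°) = (-0.7071, 0.7071).
Slope in that direction = a·(-0.7071) + b·(0.7071) = 0.38898.
Apparent dip = arctan|0.38898| = 21.3° (true dip is 21.7°, so apparent ≤ true as expected).

21.3°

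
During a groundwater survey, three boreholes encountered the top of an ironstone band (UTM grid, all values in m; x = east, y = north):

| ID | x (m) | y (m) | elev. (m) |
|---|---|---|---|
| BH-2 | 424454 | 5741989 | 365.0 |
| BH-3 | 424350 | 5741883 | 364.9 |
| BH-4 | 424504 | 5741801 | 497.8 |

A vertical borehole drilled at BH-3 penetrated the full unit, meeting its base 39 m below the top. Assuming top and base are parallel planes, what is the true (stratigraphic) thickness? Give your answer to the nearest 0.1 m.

Two edge vectors: BH-2→BH-3 = (-104, -106, -0.1), BH-2→BH-4 = (50, -188, 132.8).
Normal n = (BH-2→BH-3) × (BH-2→BH-4) = (-14095.6, 13806.2, 24852).
So ∂z/∂x = −n_x/n_z = 0.56718 and ∂z/∂y = −n_y/n_z = −0.55554.
|∇z| = √(a²+b²) = 0.79392, so dip δ = arctan(0.79392) = 38.45°.
True thickness = vertical thickness × cos δ = 39 × cos 38.45° = 30.5 m.

30.5 m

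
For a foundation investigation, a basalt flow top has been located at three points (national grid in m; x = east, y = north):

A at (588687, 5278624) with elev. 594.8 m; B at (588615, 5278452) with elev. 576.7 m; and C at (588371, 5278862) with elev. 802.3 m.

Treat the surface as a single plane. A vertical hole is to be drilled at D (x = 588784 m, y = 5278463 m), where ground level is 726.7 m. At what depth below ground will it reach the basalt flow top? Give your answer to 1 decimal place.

221.0 m

Let the plane be z = a·x + b·y + c.
B−A: −72a − 172b = −18.1;  C−A: −316a + 238b = 207.5.
Solving gives a = −0.438985564, b = 0.288993957.
Then c = 594.8 − a·588687 − b·5278624 = −1266470.54.
At (588784, 5278463): z_contact = −258467.68 + 1525443.91 − 1266470.54 = 505.69 m.
Depth below ground = 726.7 − 505.69 = 221.0 m.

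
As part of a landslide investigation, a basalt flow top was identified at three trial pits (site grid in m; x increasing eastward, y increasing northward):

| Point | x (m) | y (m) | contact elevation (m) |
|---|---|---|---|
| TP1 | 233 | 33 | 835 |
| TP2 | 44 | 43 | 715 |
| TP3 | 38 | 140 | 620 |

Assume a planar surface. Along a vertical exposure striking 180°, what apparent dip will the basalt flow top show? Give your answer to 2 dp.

43.33°

Let the plane be z = a·x + b·y + c.
TP2−TP1: −189a + 10b = −120;  TP3−TP1: −195a + 107b = −215.
Solving gives a = 0.58502, b = −0.94319.
Unit vector along 180° is (sin 180°, cos 180°) = (0.0000, -1.0000).
Slope in that direction = a·(0.0000) + b·(-1.0000) = 0.94319.
Apparent dip = arctan|0.94319| = 43.33° (true dip is 48.0°, so apparent ≤ true as expected).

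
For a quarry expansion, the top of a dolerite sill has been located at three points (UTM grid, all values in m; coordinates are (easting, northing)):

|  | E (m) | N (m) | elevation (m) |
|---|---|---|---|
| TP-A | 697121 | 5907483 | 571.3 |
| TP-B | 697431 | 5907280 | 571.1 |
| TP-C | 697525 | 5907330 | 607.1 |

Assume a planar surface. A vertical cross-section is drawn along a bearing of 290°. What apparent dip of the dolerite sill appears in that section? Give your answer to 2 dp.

Two edge vectors: TP-A→TP-B = (310, -203, -0.2), TP-A→TP-C = (404, -153, 35.8).
Normal n = (TP-A→TP-B) × (TP-A→TP-C) = (-7298, -11178.8, 34582).
So ∂z/∂E = −n_x/n_z = 0.21103 and ∂z/∂N = −n_y/n_z = 0.32325.
Unit vector along 290° is (sin 290°, cos 290°) = (-0.9397, 0.3420).
Slope in that direction = a·(-0.9397) + b·(0.3420) = −0.08775.
Apparent dip = arctan|0.08775| = 5.01° (true dip is 21.1°, so apparent ≤ true as expected).

5.01°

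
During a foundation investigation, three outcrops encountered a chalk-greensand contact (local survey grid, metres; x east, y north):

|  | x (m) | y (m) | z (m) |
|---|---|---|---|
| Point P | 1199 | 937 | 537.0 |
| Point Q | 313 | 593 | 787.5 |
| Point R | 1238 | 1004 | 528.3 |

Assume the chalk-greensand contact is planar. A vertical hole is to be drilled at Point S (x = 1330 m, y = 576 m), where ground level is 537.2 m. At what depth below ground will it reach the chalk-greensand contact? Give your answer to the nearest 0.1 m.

Let the plane be z = a·x + b·y + c.
Point Q−Point P: −886a − 344b = 250.5;  Point R−Point P: 39a + 67b = −8.7.
Solving gives a = −0.300150, b = 0.044864.
Then c = 537 − a·1199 − b·937 = 854.84.
At (1330, 576): z_contact = −399.20 + 25.84 + 854.84 = 481.48 m.
Depth below ground = 537.2 − 481.48 = 55.7 m.

55.7 m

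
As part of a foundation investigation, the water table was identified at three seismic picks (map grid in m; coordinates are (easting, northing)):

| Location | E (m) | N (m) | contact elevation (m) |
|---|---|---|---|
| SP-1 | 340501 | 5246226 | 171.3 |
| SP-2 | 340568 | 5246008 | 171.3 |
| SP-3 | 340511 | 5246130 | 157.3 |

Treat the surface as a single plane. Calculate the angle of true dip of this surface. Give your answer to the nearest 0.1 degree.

Let the plane be z = a·E + b·N + c.
SP-2−SP-1: 67a − 218b = 0;  SP-3−SP-1: 10a − 96b = −14.
Solving gives a = 0.71778, b = 0.22060.
Gradient magnitude |∇z| = √(a² + b²) = √(0.51521 + 0.04867) = 0.75091.
True dip = arctan(0.75091) = 36.9°, dipping toward WSW (azimuth ≈ 253°).

36.9°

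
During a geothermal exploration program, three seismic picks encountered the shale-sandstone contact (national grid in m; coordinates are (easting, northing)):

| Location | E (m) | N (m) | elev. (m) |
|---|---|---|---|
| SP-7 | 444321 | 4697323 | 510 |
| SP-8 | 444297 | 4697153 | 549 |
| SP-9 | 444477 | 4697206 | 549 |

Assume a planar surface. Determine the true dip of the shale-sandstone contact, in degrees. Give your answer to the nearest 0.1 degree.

14.0°

Let the plane be z = a·E + b·N + c.
SP-8−SP-7: −24a − 170b = 39;  SP-9−SP-7: 156a − 117b = 39.
Solving gives a = 0.07048, b = −0.23936.
Gradient magnitude |∇z| = √(a² + b²) = √(0.00497 + 0.05729) = 0.24952.
True dip = arctan(0.24952) = 14.0°, dipping toward NNW (azimuth ≈ 344°).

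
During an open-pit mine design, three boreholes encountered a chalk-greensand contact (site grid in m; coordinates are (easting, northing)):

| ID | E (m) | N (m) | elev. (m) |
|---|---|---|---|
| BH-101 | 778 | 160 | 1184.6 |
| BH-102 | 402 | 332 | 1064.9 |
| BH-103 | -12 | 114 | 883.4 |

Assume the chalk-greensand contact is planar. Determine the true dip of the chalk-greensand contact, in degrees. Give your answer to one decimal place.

21.5°

Two edge vectors: BH-101→BH-102 = (-376, 172, -119.7), BH-101→BH-103 = (-790, -46, -301.2).
Normal n = (BH-101→BH-102) × (BH-101→BH-103) = (-57312.6, -18688.2, 153176).
So ∂z/∂E = −n_x/n_z = 0.37416 and ∂z/∂N = −n_y/n_z = 0.12200.
Gradient magnitude |∇z| = √(a² + b²) = √(0.14000 + 0.01489) = 0.39355.
True dip = arctan(0.39355) = 21.5°, dipping toward WSW (azimuth ≈ 252°).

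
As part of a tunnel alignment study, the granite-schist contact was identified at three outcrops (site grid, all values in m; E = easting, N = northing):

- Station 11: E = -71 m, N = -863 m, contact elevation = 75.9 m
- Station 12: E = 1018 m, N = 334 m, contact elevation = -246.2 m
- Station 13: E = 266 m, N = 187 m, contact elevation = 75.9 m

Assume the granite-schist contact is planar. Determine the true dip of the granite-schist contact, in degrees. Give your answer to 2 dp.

25.64°

Let the plane be z = a·E + b·N + c.
Station 12−Station 11: 1089a + 1197b = −322.1;  Station 13−Station 11: 337a + 1050b = 0.
Solving gives a = −0.45700, b = 0.14667.
Gradient magnitude |∇z| = √(a² + b²) = √(0.20885 + 0.02151) = 0.47996.
True dip = arctan(0.47996) = 25.64°, dipping toward ESE (azimuth ≈ 108°).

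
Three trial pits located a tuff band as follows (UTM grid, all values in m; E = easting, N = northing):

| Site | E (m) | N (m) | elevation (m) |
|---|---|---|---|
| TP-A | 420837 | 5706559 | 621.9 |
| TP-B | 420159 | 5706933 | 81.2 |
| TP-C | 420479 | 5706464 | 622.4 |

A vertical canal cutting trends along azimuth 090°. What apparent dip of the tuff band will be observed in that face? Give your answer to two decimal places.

Let the plane be z = a·E + b·N + c.
TP-B−TP-A: −678a + 374b = −540.7;  TP-C−TP-A: −358a − 95b = 0.5.
Solving gives a = 0.25809, b = −0.97785.
Unit vector along 090° is (sin 90°, cos 90°) = (1.0000, 0.0000).
Slope in that direction = a·(1.0000) + b·(0.0000) = 0.25809.
Apparent dip = arctan|0.25809| = 14.47° (true dip is 45.3°, so apparent ≤ true as expected).

14.47°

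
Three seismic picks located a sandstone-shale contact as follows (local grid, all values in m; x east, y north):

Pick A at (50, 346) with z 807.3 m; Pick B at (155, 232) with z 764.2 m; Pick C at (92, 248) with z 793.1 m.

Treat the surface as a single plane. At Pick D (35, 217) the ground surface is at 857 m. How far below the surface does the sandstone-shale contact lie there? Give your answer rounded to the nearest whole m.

Two edge vectors: Pick A→Pick B = (105, -114, -43.1), Pick A→Pick C = (42, -98, -14.2).
Normal n = (Pick A→Pick B) × (Pick A→Pick C) = (-2605, -319.2, -5502).
So ∂z/∂x = −n_x/n_z = −0.47346 and ∂z/∂y = −n_y/n_z = −0.05802.
Intercept c from Pick A: 807.3 + 23.67 + 20.07 = 851.05.
At (35, 217): z_contact = −16.6 − 12.6 + 851.05 = 821.9 m.
Depth below ground = 857 − 821.9 = 35 m.

35 m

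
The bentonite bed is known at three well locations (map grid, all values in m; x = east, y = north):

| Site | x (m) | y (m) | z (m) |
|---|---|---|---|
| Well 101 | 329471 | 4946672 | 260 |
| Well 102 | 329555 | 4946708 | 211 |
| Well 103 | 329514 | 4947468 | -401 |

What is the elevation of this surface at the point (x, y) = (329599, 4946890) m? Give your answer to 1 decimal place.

51.9 m

Let the plane be z = a·x + b·y + c.
Well 102−Well 101: 84a + 36b = −49;  Well 103−Well 101: 43a + 796b = −661.
Solving gives a = −0.232837283, b = −0.817824117.
Then c = 260 − a·329471 − b·4946672 = 4122480.79.
At (329599, 4946890): z = −76742.9 − 4045685.9 + 4122480.79 = 51.9 m.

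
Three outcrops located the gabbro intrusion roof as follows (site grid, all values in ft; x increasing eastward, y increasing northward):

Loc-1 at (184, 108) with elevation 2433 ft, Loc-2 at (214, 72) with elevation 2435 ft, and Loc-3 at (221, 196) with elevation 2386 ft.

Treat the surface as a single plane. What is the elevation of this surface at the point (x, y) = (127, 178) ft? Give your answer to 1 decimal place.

2428.6 ft

Two edge vectors: Loc-1→Loc-2 = (30, -36, 2), Loc-1→Loc-3 = (37, 88, -47).
Normal n = (Loc-1→Loc-2) × (Loc-1→Loc-3) = (1516, 1484, 3972).
So ∂z/∂x = −n_x/n_z = −0.38167 and ∂z/∂y = −n_y/n_z = −0.37362.
Intercept c from Loc-1: 2433 + 70.23 + 40.35 = 2543.58.
At (127, 178): z = −48.5 − 66.5 + 2543.58 = 2428.6 ft.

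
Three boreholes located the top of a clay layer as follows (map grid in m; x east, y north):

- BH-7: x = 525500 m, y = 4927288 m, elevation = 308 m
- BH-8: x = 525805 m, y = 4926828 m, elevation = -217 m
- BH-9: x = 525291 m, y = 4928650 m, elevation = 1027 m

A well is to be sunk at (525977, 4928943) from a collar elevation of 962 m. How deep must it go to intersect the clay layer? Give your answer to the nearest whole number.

Two edge vectors: BH-7→BH-8 = (305, -460, -525), BH-7→BH-9 = (-209, 1362, 719).
Normal n = (BH-7→BH-8) × (BH-7→BH-9) = (384310, -109570, 319270).
So ∂z/∂x = −n_x/n_z = −1.20371472 and ∂z/∂y = −n_y/n_z = 0.34318915.
Intercept c from BH-7: 308 + 632552.09 − 1690991.78 = −1058131.69.
At (525977, 4928943): z_contact = −633126.3 + 1691559.8 − 1058131.69 = 301.8 m.
Depth below ground = 962 − 301.8 = 660 m.

660 m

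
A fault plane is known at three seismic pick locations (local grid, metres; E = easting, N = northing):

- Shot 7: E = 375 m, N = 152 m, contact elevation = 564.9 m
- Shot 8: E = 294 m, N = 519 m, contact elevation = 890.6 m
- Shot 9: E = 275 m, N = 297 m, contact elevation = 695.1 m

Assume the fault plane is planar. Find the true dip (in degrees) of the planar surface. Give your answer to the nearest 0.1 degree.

41.4°

Two edge vectors: Shot 7→Shot 8 = (-81, 367, 325.7), Shot 7→Shot 9 = (-100, 145, 130.2).
Normal n = (Shot 7→Shot 8) × (Shot 7→Shot 9) = (556.9, -22023.8, 24955).
So ∂z/∂E = −n_x/n_z = −0.02232 and ∂z/∂N = −n_y/n_z = 0.88254.
Gradient magnitude |∇z| = √(a² + b²) = √(0.00050 + 0.77888) = 0.88282.
True dip = arctan(0.88282) = 41.4°, dipping toward S (azimuth ≈ 179°).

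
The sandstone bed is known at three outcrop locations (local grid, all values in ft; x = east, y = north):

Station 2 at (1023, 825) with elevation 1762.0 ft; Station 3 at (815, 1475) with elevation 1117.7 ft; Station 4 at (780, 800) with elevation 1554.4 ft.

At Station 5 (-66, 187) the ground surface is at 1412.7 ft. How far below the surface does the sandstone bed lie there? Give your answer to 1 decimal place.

215.5 ft

Two edge vectors: Station 2→Station 3 = (-208, 650, -644.3), Station 2→Station 4 = (-243, -25, -207.6).
Normal n = (Station 2→Station 3) × (Station 2→Station 4) = (-151047.5, 113384.1, 163150).
So ∂z/∂x = −n_x/n_z = 0.925820 and ∂z/∂y = −n_y/n_z = −0.694968.
Intercept c from Station 2: 1762 − 947.11 + 573.35 = 1388.24.
At (-66, 187): z_contact = −61.10 − 129.96 + 1388.24 = 1197.17 ft.
Depth below ground = 1412.7 − 1197.17 = 215.5 ft.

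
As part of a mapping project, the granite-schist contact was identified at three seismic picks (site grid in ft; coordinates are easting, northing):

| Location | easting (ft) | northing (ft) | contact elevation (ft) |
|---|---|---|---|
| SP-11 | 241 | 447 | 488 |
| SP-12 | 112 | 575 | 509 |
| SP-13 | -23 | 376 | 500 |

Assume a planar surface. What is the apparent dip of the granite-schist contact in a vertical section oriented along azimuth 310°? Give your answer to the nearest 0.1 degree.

6.5°

Two edge vectors: SP-11→SP-12 = (-129, 128, 21), SP-11→SP-13 = (-264, -71, 12).
Normal n = (SP-11→SP-12) × (SP-11→SP-13) = (3027, -3996, 42951).
So ∂z/∂easting = −n_x/n_z = −0.07048 and ∂z/∂northing = −n_y/n_z = 0.09304.
Unit vector along 310° is (sin 310°, cos 310°) = (-0.7660, 0.6428).
Slope in that direction = a·(-0.7660) + b·(0.6428) = 0.11379.
Apparent dip = arctan|0.11379| = 6.5° (true dip is 6.7°, so apparent ≤ true as expected).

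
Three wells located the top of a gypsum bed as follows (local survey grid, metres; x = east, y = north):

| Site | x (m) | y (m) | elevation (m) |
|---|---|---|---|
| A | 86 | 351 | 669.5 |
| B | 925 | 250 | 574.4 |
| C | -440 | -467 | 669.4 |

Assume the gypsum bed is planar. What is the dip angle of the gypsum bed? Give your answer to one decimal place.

7.1°

Two edge vectors: A→B = (839, -101, -95.1), A→C = (-526, -818, -0.1).
Normal n = (A→B) × (A→C) = (-77781.7, 50106.5, -739428).
So ∂z/∂x = −n_x/n_z = −0.10519 and ∂z/∂y = −n_y/n_z = 0.06776.
Gradient magnitude |∇z| = √(a² + b²) = √(0.01107 + 0.00459) = 0.12513.
True dip = arctan(0.12513) = 7.1°, dipping toward ESE (azimuth ≈ 123°).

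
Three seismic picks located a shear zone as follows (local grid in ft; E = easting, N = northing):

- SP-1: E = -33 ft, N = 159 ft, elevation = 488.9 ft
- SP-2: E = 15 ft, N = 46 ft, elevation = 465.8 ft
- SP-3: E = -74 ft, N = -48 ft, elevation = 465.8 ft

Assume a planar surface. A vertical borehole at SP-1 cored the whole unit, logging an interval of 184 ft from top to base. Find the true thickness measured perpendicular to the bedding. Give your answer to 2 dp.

Two edge vectors: SP-1→SP-2 = (48, -113, -23.1), SP-1→SP-3 = (-41, -207, -23.1).
Normal n = (SP-1→SP-2) × (SP-1→SP-3) = (-2171.4, 2055.9, -14569).
So ∂z/∂E = −n_x/n_z = −0.14904 and ∂z/∂N = −n_y/n_z = 0.14111.
|∇z| = √(a²+b²) = 0.20525, so dip δ = arctan(0.20525) = 11.60°.
True thickness = vertical thickness × cos δ = 184 × cos 11.60° = 180.24 ft.

180.24 ft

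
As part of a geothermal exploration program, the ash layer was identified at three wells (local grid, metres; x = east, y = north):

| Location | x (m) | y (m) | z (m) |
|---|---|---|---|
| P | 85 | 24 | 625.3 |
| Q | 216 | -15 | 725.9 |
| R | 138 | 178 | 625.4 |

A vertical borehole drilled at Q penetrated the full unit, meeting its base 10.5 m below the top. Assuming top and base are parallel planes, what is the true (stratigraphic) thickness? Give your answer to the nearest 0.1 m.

8.5 m

Two edge vectors: P→Q = (131, -39, 100.6), P→R = (53, 154, 0.1).
Normal n = (P→Q) × (P→R) = (-15496.3, 5318.7, 22241).
So ∂z/∂x = −n_x/n_z = 0.69674 and ∂z/∂y = −n_y/n_z = −0.23914.
|∇z| = √(a²+b²) = 0.73664, so dip δ = arctan(0.73664) = 36.38°.
True thickness = vertical thickness × cos δ = 10.5 × cos 36.38° = 8.5 m.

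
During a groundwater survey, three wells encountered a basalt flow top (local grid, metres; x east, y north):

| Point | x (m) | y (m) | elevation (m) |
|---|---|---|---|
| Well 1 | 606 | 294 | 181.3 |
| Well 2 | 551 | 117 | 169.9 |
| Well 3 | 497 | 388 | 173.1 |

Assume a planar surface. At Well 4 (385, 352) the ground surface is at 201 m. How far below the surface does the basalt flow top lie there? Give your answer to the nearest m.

41 m

Two edge vectors: Well 1→Well 2 = (-55, -177, -11.4), Well 1→Well 3 = (-109, 94, -8.2).
Normal n = (Well 1→Well 2) × (Well 1→Well 3) = (2523, 791.6, -24463).
So ∂z/∂x = −n_x/n_z = 0.10314 and ∂z/∂y = −n_y/n_z = 0.03236.
Intercept c from Well 1: 181.3 − 62.50 − 9.51 = 109.29.
At (385, 352): z_contact = 39.7 + 11.4 + 109.29 = 160.4 m.
Depth below ground = 201 − 160.4 = 41 m.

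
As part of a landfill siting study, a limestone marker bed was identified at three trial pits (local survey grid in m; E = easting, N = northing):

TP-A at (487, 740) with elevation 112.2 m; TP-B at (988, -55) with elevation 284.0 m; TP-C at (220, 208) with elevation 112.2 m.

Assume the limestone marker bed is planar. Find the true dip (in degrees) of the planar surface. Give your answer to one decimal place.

Let the plane be z = a·E + b·N + c.
TP-B−TP-A: 501a − 795b = 171.8;  TP-C−TP-A: −267a − 532b = 0.
Solving gives a = 0.19089, b = −0.09580.
Gradient magnitude |∇z| = √(a² + b²) = √(0.03644 + 0.00918) = 0.21358.
True dip = arctan(0.21358) = 12.1°, dipping toward WNW (azimuth ≈ 297°).

12.1°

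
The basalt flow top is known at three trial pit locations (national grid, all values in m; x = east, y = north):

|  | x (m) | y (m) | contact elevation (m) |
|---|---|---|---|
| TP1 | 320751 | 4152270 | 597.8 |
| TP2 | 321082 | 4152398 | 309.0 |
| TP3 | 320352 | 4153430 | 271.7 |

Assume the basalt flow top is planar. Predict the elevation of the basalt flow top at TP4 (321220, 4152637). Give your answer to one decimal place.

93.4 m

Let the plane be z = a·x + b·y + c.
TP2−TP1: 331a + 128b = −288.8;  TP3−TP1: −399a + 1160b = −326.1.
Solving gives a = −0.674127880, b = −0.512997435.
Then c = 597.8 − a·320751 − b·4152270 = 2346928.85.
At (321220, 4152637): z = −216543.4 − 2130292.1 + 2346928.85 = 93.4 m.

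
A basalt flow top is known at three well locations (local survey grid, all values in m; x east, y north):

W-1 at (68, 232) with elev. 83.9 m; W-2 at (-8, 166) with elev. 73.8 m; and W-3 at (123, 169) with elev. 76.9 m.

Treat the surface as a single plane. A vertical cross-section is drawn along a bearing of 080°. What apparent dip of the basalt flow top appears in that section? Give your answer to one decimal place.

Let the plane be z = a·x + b·y + c.
W-2−W-1: −76a − 66b = −10.1;  W-3−W-1: 55a − 63b = −7.
Solving gives a = 0.02071, b = 0.12919.
Unit vector along 080° is (sin 80°, cos 80°) = (0.9848, 0.1736).
Slope in that direction = a·(0.9848) + b·(0.1736) = 0.04282.
Apparent dip = arctan|0.04282| = 2.5° (true dip is 7.5°, so apparent ≤ true as expected).

2.5°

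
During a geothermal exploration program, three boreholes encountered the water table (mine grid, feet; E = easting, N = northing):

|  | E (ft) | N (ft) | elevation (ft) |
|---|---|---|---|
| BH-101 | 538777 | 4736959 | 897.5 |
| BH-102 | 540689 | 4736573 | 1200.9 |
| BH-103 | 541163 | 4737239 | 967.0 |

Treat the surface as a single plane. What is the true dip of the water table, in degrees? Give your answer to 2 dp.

Two edge vectors: BH-101→BH-102 = (1912, -386, 303.4), BH-101→BH-103 = (2386, 280, 69.5).
Normal n = (BH-101→BH-102) × (BH-101→BH-103) = (-111779, 591028.4, 1456356).
So ∂z/∂E = −n_x/n_z = 0.07675 and ∂z/∂N = −n_y/n_z = −0.40583.
Gradient magnitude |∇z| = √(a² + b²) = √(0.00589 + 0.16470) = 0.41302.
True dip = arctan(0.41302) = 22.44°, dipping toward N (azimuth ≈ 349°).

22.44°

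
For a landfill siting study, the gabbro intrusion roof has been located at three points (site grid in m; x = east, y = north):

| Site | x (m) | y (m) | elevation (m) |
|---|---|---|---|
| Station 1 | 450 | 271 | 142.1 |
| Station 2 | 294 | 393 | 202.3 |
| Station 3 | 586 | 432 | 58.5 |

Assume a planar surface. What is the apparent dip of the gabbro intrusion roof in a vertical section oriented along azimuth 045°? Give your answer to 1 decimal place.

Two edge vectors: Station 1→Station 2 = (-156, 122, 60.2), Station 1→Station 3 = (136, 161, -83.6).
Normal n = (Station 1→Station 2) × (Station 1→Station 3) = (-19891.4, -4854.4, -41708).
So ∂z/∂x = −n_x/n_z = −0.47692 and ∂z/∂y = −n_y/n_z = −0.11639.
Unit vector along 045° is (sin 45°, cos 45°) = (0.7071, 0.7071).
Slope in that direction = a·(0.7071) + b·(0.7071) = −0.41953.
Apparent dip = arctan|0.41953| = 22.8° (true dip is 26.1°, so apparent ≤ true as expected).

22.8°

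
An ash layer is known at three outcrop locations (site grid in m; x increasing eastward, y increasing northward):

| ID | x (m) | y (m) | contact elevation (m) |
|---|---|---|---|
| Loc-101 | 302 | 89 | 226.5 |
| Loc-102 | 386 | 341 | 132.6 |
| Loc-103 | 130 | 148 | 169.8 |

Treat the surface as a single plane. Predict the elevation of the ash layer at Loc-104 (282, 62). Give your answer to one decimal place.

Two edge vectors: Loc-101→Loc-102 = (84, 252, -93.9), Loc-101→Loc-103 = (-172, 59, -56.7).
Normal n = (Loc-101→Loc-102) × (Loc-101→Loc-103) = (-8748.3, 20913.6, 48300).
So ∂z/∂x = −n_x/n_z = 0.18112 and ∂z/∂y = −n_y/n_z = −0.43299.
Intercept c from Loc-101: 226.5 − 54.70 + 38.54 = 210.34.
At (282, 62): z = 51.1 − 26.8 + 210.34 = 234.6 m.

234.6 m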